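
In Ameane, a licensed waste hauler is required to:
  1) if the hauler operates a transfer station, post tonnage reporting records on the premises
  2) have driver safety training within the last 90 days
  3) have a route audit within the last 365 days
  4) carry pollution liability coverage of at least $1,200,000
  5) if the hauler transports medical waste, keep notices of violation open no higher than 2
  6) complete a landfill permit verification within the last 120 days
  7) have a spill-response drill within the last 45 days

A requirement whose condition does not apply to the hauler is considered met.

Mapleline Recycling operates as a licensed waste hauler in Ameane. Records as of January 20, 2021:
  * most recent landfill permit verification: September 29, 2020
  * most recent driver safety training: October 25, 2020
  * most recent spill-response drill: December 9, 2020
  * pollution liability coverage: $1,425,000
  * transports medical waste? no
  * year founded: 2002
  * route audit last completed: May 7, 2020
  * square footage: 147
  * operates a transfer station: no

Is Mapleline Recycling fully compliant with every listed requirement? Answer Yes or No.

Yes

1. condition 'operates a transfer station' does not hold → requirement n/a → met
2. driver safety training 87 days ago vs limit 90 → met
3. route audit 258 days ago vs limit 365 → met
4. pollution liability coverage $1,425,000 ≥ $1,200,000 → met
5. condition 'transports medical waste' does not hold → requirement n/a → met
6. landfill permit verification 113 days ago vs limit 120 → met
7. spill-response drill 42 days ago vs limit 45 → met
All met.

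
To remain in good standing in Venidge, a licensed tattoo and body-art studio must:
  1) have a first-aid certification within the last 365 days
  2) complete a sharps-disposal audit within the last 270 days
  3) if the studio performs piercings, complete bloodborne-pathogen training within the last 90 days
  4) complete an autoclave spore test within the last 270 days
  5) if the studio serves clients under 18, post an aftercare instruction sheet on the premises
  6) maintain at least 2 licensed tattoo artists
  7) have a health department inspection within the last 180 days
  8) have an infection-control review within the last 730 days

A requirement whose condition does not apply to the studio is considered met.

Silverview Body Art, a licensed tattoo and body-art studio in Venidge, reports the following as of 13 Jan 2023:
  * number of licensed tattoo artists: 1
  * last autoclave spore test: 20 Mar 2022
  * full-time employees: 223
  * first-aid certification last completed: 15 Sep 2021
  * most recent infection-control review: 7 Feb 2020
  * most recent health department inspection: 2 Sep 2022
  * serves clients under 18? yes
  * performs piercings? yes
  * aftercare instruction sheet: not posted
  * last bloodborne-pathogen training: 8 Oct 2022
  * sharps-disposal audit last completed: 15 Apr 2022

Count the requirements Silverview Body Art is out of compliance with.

7

1. first-aid certification 485 days ago vs limit 365 → not met
2. sharps-disposal audit 273 days ago vs limit 270 → not met
3. condition 'performs piercings' holds; bloodborne-pathogen training 97 days ago vs limit 90 → not met
4. autoclave spore test 299 days ago vs limit 270 → not met
5. condition 'serves clients under 18' holds; aftercare instruction sheet absent → not met
6. licensed tattoo artists 1 < 2 → not met
7. health department inspection 133 days ago vs limit 180 → met
8. infection-control review 1071 days ago vs limit 730 → not met
Not met: 7 of 8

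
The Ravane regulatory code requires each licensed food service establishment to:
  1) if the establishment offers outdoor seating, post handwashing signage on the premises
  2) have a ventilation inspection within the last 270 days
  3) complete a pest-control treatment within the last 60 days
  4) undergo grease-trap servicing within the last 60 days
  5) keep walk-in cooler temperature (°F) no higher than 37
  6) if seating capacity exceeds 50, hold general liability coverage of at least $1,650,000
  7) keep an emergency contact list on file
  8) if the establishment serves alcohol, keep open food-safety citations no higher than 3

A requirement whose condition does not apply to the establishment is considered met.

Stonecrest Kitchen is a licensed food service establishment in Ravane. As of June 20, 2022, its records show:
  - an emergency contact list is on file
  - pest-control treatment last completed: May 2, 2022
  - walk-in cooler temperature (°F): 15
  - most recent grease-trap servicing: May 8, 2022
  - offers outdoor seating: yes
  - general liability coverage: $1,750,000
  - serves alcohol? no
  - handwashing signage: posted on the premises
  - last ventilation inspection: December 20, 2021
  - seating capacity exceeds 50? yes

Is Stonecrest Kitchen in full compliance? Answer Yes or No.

1. condition 'offers outdoor seating' holds; handwashing signage present → met
2. ventilation inspection 182 days ago vs limit 270 → met
3. pest-control treatment 49 days ago vs limit 60 → met
4. grease-trap servicing 43 days ago vs limit 60 → met
5. walk-in cooler temperature (°F) 15 ≤ 37 → met
6. condition 'seating capacity exceeds 50' holds; general liability coverage $1,750,000 ≥ $1,650,000 → met
7. emergency contact list present → met
8. condition 'serves alcohol' does not hold → requirement n/a → met
All met.

Yes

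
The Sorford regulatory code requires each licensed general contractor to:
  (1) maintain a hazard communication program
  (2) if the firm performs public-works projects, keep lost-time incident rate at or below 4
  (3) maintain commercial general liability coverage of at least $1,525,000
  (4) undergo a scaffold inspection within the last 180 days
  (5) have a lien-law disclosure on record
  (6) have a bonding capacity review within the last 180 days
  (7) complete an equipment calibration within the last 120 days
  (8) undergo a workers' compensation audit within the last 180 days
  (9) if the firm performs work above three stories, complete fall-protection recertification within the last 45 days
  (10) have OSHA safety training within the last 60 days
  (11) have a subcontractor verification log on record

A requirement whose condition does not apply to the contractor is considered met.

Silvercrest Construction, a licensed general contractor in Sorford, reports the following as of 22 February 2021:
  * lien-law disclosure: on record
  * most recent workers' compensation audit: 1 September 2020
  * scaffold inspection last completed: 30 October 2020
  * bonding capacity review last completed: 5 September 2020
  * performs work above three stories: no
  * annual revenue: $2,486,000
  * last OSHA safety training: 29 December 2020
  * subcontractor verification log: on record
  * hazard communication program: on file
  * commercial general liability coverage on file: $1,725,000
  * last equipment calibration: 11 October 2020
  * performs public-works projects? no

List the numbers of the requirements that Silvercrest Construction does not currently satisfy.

7

1. hazard communication program present → met
2. condition 'performs public-works projects' does not hold → requirement n/a → met
3. commercial general liability coverage $1,725,000 ≥ $1,525,000 → met
4. scaffold inspection 115 days ago vs limit 180 → met
5. lien-law disclosure present → met
6. bonding capacity review 170 days ago vs limit 180 → met
7. equipment calibration 134 days ago vs limit 120 → not met
8. workers' compensation audit 174 days ago vs limit 180 → met
9. condition 'performs work above three stories' does not hold → requirement n/a → met
10. OSHA safety training 55 days ago vs limit 60 → met
11. subcontractor verification log present → met
Not met: 7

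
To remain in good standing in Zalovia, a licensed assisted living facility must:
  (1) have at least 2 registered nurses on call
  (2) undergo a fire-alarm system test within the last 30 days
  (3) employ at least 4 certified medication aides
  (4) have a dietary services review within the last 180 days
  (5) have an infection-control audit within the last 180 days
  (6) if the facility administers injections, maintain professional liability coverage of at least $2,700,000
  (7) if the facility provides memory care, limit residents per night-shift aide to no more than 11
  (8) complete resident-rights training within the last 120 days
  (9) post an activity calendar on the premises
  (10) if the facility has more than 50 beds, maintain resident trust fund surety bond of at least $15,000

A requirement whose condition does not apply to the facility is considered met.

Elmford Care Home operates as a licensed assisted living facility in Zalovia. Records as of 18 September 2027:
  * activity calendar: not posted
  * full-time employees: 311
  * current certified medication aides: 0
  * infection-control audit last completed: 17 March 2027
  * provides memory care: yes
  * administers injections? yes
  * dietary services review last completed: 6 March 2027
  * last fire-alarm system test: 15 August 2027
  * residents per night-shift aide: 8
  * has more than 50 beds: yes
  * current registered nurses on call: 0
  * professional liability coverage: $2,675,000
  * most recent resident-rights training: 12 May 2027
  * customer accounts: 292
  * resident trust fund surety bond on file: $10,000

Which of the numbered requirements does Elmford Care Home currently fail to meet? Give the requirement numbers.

1, 2, 3, 4, 5, 6, 8, 9, 10

1. registered nurses on call 0 < 2 → not met
2. fire-alarm system test 34 days ago vs limit 30 → not met
3. certified medication aides 0 < 4 → not met
4. dietary services review 196 days ago vs limit 180 → not met
5. infection-control audit 185 days ago vs limit 180 → not met
6. condition 'administers injections' holds; professional liability coverage $2,675,000 < $2,700,000 → not met
7. condition 'provides memory care' holds; residents per night-shift aide 8 ≤ 11 → met
8. resident-rights training 129 days ago vs limit 120 → not met
9. activity calendar absent → not met
10. condition 'has more than 50 beds' holds; resident trust fund surety bond $10,000 < $15,000 → not met
Not met: 1, 2, 3, 4, 5, 6, 8, 9, 10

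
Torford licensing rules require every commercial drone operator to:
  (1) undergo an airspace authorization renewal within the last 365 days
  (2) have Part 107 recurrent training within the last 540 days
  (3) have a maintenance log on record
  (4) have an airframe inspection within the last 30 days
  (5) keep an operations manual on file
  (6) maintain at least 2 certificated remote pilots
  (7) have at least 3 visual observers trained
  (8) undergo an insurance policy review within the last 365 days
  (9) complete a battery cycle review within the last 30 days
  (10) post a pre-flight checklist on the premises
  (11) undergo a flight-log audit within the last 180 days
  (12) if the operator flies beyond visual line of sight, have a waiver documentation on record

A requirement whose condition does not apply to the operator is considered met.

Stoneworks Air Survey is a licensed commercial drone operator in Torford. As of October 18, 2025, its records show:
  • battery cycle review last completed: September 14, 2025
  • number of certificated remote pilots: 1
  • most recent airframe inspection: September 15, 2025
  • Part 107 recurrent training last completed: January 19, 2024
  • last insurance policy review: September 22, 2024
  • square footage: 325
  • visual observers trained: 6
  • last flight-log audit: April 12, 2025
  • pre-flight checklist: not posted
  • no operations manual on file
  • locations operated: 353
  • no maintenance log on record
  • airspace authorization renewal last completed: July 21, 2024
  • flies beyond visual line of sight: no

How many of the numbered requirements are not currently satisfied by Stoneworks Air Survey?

1. airspace authorization renewal 454 days ago vs limit 365 → not met
2. Part 107 recurrent training 638 days ago vs limit 540 → not met
3. maintenance log absent → not met
4. airframe inspection 33 days ago vs limit 30 → not met
5. operations manual absent → not met
6. certificated remote pilots 1 < 2 → not met
7. visual observers trained 6 ≥ 3 → met
8. insurance policy review 391 days ago vs limit 365 → not met
9. battery cycle review 34 days ago vs limit 30 → not met
10. pre-flight checklist absent → not met
11. flight-log audit 189 days ago vs limit 180 → not met
12. condition 'flies beyond visual line of sight' does not hold → requirement n/a → met
Not met: 10 of 12

10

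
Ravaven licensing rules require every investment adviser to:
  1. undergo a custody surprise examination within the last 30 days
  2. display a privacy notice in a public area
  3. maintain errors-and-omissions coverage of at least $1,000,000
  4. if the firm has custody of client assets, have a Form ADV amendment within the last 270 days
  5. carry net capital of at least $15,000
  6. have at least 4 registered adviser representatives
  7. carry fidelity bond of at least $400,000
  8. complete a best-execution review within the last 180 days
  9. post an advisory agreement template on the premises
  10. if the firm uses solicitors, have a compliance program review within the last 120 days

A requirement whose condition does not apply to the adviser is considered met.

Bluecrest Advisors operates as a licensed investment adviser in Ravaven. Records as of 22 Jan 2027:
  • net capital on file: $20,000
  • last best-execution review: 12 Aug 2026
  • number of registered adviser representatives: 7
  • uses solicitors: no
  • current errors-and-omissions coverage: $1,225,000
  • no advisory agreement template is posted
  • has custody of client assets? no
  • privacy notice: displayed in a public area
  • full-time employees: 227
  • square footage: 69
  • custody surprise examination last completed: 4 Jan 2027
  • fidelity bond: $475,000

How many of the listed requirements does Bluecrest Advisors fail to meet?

1. custody surprise examination 18 days ago vs limit 30 → met
2. privacy notice present → met
3. errors-and-omissions coverage $1,225,000 ≥ $1,000,000 → met
4. condition 'has custody of client assets' does not hold → requirement n/a → met
5. net capital $20,000 ≥ $15,000 → met
6. registered adviser representatives 7 ≥ 4 → met
7. fidelity bond $475,000 ≥ $400,000 → met
8. best-execution review 163 days ago vs limit 180 → met
9. advisory agreement template absent → not met
10. condition 'uses solicitors' does not hold → requirement n/a → met
Not met: 1 of 10

1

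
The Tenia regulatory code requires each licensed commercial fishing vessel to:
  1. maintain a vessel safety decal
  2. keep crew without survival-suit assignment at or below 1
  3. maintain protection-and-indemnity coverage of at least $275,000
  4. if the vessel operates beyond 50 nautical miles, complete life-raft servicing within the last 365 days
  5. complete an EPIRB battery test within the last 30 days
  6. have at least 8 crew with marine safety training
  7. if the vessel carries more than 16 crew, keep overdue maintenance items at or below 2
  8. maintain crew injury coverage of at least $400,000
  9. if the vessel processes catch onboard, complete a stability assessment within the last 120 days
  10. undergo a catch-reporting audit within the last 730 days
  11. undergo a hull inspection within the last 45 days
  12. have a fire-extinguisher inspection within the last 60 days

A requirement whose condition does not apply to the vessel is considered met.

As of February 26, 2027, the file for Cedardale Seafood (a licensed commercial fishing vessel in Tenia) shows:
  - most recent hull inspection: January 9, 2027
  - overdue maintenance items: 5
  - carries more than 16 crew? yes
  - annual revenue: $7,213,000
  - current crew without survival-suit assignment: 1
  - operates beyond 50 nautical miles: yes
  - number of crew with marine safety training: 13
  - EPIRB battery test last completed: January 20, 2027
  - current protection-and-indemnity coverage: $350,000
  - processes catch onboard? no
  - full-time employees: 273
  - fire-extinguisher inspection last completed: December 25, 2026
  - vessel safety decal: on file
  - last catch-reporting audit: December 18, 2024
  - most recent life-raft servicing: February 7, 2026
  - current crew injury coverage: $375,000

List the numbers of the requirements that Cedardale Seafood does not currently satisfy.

4, 5, 7, 8, 10, 11, 12

1. vessel safety decal present → met
2. crew without survival-suit assignment 1 ≤ 1 → met
3. protection-and-indemnity coverage $350,000 ≥ $275,000 → met
4. condition 'operates beyond 50 nautical miles' holds; life-raft servicing 384 days ago vs limit 365 → not met
5. EPIRB battery test 37 days ago vs limit 30 → not met
6. crew with marine safety training 13 ≥ 8 → met
7. condition 'carries more than 16 crew' holds; overdue maintenance items 5 > 2 → not met
8. crew injury coverage $375,000 < $400,000 → not met
9. condition 'processes catch onboard' does not hold → requirement n/a → met
10. catch-reporting audit 800 days ago vs limit 730 → not met
11. hull inspection 48 days ago vs limit 45 → not met
12. fire-extinguisher inspection 63 days ago vs limit 60 → not met
Not met: 4, 5, 7, 8, 10, 11, 12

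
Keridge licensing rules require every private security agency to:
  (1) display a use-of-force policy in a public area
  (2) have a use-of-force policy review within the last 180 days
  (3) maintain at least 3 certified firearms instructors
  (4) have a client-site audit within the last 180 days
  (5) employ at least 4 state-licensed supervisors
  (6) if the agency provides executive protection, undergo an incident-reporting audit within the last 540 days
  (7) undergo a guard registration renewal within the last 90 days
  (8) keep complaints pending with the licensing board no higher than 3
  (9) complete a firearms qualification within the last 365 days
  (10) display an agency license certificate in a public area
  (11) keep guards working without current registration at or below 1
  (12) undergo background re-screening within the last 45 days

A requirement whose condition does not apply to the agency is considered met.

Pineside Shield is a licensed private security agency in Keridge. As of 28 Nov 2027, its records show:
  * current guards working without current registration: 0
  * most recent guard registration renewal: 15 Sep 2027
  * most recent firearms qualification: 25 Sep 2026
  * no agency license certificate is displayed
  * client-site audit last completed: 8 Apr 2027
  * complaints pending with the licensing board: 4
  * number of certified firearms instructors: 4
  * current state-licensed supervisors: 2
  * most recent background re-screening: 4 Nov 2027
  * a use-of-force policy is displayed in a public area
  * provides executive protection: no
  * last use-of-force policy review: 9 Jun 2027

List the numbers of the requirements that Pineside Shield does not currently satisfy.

4, 5, 8, 9, 10

1. use-of-force policy present → met
2. use-of-force policy review 172 days ago vs limit 180 → met
3. certified firearms instructors 4 ≥ 3 → met
4. client-site audit 234 days ago vs limit 180 → not met
5. state-licensed supervisors 2 < 4 → not met
6. condition 'provides executive protection' does not hold → requirement n/a → met
7. guard registration renewal 74 days ago vs limit 90 → met
8. complaints pending with the licensing board 4 > 3 → not met
9. firearms qualification 429 days ago vs limit 365 → not met
10. agency license certificate absent → not met
11. guards working without current registration 0 ≤ 1 → met
12. background re-screening 24 days ago vs limit 45 → met
Not met: 4, 5, 8, 9, 10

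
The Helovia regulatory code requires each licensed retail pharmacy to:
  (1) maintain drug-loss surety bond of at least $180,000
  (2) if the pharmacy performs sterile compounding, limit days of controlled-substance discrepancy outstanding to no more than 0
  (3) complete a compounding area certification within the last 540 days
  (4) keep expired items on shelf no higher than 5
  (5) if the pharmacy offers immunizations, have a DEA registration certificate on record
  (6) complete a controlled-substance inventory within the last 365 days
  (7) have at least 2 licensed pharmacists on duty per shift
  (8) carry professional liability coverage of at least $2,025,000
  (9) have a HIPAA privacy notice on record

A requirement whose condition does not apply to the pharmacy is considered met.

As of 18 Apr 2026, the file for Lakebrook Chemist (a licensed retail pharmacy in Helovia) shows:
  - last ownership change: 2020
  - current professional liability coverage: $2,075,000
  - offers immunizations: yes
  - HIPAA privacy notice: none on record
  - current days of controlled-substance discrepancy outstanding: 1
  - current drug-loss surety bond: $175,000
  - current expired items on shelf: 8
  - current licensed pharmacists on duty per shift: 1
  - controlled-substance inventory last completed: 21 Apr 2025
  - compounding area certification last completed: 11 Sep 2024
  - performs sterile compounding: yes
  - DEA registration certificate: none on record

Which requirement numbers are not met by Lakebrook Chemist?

1, 2, 3, 4, 5, 7, 9

1. drug-loss surety bond $175,000 < $180,000 → not met
2. condition 'performs sterile compounding' holds; days of controlled-substance discrepancy outstanding 1 > 0 → not met
3. compounding area certification 584 days ago vs limit 540 → not met
4. expired items on shelf 8 > 5 → not met
5. condition 'offers immunizations' holds; DEA registration certificate absent → not met
6. controlled-substance inventory 362 days ago vs limit 365 → met
7. licensed pharmacists on duty per shift 1 < 2 → not met
8. professional liability coverage $2,075,000 ≥ $2,025,000 → met
9. HIPAA privacy notice absent → not met
Not met: 1, 2, 3, 4, 5, 7, 9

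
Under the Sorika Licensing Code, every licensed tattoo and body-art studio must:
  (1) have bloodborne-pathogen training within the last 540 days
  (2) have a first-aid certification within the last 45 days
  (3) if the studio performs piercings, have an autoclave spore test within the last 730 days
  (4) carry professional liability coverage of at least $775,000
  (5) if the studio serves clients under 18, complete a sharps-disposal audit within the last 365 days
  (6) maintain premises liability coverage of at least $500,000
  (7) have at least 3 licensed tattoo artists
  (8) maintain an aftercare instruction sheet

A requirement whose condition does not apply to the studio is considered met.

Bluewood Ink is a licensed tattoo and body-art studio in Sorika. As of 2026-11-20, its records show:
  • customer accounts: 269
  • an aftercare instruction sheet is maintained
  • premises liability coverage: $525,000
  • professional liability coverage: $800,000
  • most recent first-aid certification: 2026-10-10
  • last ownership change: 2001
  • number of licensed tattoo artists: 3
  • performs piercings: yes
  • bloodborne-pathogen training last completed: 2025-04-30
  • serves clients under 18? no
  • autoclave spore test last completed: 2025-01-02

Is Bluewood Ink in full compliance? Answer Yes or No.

1. bloodborne-pathogen training 569 days ago vs limit 540 → not met
2. first-aid certification 41 days ago vs limit 45 → met
3. condition 'performs piercings' holds; autoclave spore test 687 days ago vs limit 730 → met
4. professional liability coverage $800,000 ≥ $775,000 → met
5. condition 'serves clients under 18' does not hold → requirement n/a → met
6. premises liability coverage $525,000 ≥ $500,000 → met
7. licensed tattoo artists 3 ≥ 3 → met
8. aftercare instruction sheet present → met
Not met: 1

No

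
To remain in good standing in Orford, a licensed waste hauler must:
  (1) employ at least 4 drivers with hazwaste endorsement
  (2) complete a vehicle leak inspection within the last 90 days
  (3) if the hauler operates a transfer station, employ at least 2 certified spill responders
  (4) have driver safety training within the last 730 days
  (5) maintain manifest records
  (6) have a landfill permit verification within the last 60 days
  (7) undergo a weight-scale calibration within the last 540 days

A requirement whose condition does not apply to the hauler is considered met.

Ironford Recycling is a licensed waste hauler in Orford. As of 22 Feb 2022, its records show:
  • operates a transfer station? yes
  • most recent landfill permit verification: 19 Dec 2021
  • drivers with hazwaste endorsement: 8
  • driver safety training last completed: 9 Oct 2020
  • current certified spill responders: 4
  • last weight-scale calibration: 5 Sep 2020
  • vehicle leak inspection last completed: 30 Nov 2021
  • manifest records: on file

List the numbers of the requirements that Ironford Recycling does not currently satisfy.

1. drivers with hazwaste endorsement 8 ≥ 4 → met
2. vehicle leak inspection 84 days ago vs limit 90 → met
3. condition 'operates a transfer station' holds; certified spill responders 4 ≥ 2 → met
4. driver safety training 501 days ago vs limit 730 → met
5. manifest records present → met
6. landfill permit verification 65 days ago vs limit 60 → not met
7. weight-scale calibration 535 days ago vs limit 540 → met
Not met: 6

6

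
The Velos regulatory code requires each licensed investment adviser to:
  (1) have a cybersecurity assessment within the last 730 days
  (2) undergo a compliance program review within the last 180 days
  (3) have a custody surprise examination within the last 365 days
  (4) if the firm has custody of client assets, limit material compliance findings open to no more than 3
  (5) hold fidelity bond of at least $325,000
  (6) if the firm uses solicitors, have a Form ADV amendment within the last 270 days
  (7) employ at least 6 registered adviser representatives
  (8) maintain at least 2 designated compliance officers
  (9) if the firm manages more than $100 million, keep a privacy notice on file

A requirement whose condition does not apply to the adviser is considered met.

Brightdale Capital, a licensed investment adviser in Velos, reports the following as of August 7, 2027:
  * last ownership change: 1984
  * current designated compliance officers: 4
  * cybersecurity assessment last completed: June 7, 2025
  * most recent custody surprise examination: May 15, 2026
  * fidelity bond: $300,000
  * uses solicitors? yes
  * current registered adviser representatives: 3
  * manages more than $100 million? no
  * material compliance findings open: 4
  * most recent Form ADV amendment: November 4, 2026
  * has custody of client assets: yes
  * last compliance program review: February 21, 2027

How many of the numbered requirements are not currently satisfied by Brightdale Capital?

1. cybersecurity assessment 791 days ago vs limit 730 → not met
2. compliance program review 167 days ago vs limit 180 → met
3. custody surprise examination 449 days ago vs limit 365 → not met
4. condition 'has custody of client assets' holds; material compliance findings open 4 > 3 → not met
5. fidelity bond $300,000 < $325,000 → not met
6. condition 'uses solicitors' holds; Form ADV amendment 276 days ago vs limit 270 → not met
7. registered adviser representatives 3 < 6 → not met
8. designated compliance officers 4 ≥ 2 → met
9. condition 'manages more than $100 million' does not hold → requirement n/a → met
Not met: 6 of 9

6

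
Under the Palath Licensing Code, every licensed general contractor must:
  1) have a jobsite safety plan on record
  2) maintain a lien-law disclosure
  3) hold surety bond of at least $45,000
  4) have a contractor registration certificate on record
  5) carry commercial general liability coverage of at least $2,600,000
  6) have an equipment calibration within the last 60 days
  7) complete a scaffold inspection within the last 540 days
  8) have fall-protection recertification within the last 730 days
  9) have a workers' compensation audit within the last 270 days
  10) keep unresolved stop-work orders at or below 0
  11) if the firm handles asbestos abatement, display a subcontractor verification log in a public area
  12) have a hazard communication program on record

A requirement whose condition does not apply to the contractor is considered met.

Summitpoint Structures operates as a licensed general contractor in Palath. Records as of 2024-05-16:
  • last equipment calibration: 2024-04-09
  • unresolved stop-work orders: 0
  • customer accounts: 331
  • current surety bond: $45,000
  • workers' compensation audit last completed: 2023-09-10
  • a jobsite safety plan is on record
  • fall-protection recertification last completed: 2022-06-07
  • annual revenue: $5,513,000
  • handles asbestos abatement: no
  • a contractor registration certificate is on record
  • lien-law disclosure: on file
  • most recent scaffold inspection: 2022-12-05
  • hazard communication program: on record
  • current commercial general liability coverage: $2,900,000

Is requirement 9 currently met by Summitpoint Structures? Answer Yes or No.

Yes

9. workers' compensation audit 249 days ago vs limit 270 → met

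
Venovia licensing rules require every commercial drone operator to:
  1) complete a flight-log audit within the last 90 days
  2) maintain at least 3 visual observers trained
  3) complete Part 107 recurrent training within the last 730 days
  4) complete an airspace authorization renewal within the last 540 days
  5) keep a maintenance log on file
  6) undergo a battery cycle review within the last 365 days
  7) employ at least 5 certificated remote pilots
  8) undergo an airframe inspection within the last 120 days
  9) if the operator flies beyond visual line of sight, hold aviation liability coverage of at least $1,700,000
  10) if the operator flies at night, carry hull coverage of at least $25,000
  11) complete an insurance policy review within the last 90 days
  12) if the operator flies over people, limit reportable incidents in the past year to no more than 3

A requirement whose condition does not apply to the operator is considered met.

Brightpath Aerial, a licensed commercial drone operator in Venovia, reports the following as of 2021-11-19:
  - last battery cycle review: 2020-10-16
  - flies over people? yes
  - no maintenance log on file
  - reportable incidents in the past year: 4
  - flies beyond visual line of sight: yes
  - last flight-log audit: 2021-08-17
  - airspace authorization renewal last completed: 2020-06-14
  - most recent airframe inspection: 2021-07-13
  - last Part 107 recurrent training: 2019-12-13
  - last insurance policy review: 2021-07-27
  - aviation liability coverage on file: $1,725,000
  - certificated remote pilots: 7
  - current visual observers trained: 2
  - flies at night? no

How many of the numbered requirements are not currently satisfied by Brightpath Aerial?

1. flight-log audit 94 days ago vs limit 90 → not met
2. visual observers trained 2 < 3 → not met
3. Part 107 recurrent training 707 days ago vs limit 730 → met
4. airspace authorization renewal 523 days ago vs limit 540 → met
5. maintenance log absent → not met
6. battery cycle review 399 days ago vs limit 365 → not met
7. certificated remote pilots 7 ≥ 5 → met
8. airframe inspection 129 days ago vs limit 120 → not met
9. condition 'flies beyond visual line of sight' holds; aviation liability coverage $1,725,000 ≥ $1,700,000 → met
10. condition 'flies at night' does not hold → requirement n/a → met
11. insurance policy review 115 days ago vs limit 90 → not met
12. condition 'flies over people' holds; reportable incidents in the past year 4 > 3 → not met
Not met: 7 of 12

7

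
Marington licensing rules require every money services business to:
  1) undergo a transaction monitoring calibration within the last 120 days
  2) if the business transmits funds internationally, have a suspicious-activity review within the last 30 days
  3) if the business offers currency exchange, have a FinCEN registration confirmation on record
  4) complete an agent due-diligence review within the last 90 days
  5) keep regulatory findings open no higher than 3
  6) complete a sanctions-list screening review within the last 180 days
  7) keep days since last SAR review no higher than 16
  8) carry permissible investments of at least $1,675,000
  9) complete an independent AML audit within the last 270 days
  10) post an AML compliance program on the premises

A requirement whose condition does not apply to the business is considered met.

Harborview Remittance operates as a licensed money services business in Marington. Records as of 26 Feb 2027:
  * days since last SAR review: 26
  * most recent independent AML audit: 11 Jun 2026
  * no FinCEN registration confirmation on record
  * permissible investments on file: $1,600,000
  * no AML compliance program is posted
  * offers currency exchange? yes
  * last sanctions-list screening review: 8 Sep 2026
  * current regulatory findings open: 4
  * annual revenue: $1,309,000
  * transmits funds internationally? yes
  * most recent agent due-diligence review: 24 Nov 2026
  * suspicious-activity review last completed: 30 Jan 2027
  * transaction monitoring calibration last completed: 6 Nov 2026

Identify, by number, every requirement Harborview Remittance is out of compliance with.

1. transaction monitoring calibration 112 days ago vs limit 120 → met
2. condition 'transmits funds internationally' holds; suspicious-activity review 27 days ago vs limit 30 → met
3. condition 'offers currency exchange' holds; FinCEN registration confirmation absent → not met
4. agent due-diligence review 94 days ago vs limit 90 → not met
5. regulatory findings open 4 > 3 → not met
6. sanctions-list screening review 171 days ago vs limit 180 → met
7. days since last SAR review 26 > 16 → not met
8. permissible investments $1,600,000 < $1,675,000 → not met
9. independent AML audit 260 days ago vs limit 270 → met
10. AML compliance program absent → not met
Not met: 3, 4, 5, 7, 8, 10

3, 4, 5, 7, 8, 10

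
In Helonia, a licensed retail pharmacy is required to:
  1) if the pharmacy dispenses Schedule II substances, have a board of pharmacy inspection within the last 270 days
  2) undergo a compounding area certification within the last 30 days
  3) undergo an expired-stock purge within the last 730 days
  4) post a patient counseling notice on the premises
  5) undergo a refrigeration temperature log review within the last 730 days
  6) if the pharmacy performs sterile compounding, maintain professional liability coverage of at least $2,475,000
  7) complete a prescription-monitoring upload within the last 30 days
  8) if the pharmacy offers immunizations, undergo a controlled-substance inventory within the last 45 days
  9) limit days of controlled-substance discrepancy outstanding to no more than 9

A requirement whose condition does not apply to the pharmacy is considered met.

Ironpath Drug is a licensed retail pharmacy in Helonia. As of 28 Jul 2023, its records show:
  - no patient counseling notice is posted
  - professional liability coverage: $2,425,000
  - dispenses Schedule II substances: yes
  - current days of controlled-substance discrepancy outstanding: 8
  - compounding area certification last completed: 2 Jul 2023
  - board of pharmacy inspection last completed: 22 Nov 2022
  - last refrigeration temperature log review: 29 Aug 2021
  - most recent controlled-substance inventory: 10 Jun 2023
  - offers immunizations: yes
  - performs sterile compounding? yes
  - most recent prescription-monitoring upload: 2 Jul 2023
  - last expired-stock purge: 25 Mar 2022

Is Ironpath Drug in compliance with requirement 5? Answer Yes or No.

Yes

5. refrigeration temperature log review 698 days ago vs limit 730 → met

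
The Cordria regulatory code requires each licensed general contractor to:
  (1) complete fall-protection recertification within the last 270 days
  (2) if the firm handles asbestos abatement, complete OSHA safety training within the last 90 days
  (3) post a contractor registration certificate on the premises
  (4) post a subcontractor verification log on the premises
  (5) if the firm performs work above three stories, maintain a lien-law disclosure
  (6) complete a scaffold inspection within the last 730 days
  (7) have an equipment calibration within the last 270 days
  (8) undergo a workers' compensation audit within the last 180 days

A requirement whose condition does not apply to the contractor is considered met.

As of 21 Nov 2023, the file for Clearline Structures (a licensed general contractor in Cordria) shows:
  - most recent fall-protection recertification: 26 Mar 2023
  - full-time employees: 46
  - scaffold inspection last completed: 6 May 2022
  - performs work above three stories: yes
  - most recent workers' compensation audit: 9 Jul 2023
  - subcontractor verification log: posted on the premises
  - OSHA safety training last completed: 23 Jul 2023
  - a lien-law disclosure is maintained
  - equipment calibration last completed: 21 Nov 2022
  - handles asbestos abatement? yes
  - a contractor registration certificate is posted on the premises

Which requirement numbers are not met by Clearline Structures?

1. fall-protection recertification 240 days ago vs limit 270 → met
2. condition 'handles asbestos abatement' holds; OSHA safety training 121 days ago vs limit 90 → not met
3. contractor registration certificate present → met
4. subcontractor verification log present → met
5. condition 'performs work above three stories' holds; lien-law disclosure present → met
6. scaffold inspection 564 days ago vs limit 730 → met
7. equipment calibration 365 days ago vs limit 270 → not met
8. workers' compensation audit 135 days ago vs limit 180 → met
Not met: 2, 7

2, 7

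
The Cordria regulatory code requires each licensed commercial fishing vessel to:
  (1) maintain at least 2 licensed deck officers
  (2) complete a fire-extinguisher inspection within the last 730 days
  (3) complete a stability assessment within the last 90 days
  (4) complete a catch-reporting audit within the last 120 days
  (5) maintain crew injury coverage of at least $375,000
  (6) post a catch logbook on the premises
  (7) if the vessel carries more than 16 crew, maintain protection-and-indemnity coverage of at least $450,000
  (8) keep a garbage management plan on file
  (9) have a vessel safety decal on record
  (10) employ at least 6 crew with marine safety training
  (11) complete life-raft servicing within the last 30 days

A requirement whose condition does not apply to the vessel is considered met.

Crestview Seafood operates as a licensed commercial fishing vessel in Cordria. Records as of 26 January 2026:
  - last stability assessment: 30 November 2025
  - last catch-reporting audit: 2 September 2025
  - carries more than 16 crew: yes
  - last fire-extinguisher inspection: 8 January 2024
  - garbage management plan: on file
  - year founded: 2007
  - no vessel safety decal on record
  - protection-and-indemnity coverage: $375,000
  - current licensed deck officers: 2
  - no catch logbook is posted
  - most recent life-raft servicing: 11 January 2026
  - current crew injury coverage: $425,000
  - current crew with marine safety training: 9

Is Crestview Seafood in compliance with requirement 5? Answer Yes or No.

5. crew injury coverage $425,000 ≥ $375,000 → met

Yes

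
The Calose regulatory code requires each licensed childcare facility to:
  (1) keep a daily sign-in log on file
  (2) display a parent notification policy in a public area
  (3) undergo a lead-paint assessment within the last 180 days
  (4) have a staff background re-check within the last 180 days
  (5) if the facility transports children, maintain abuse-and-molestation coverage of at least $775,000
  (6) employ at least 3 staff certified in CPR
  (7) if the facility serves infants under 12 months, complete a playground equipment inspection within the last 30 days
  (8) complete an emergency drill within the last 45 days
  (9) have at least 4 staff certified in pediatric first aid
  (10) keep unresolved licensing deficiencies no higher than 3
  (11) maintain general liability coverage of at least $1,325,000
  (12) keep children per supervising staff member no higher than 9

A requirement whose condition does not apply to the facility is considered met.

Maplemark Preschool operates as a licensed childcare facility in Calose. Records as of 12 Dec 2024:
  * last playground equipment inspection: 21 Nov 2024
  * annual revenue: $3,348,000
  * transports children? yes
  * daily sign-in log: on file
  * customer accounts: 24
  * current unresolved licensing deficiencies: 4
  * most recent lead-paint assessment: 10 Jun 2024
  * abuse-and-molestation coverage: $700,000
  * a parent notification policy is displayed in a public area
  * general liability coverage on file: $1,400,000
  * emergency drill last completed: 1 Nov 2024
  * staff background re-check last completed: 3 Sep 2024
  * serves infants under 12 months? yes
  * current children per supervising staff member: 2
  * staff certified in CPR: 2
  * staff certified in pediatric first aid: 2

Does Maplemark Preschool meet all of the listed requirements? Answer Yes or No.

1. daily sign-in log present → met
2. parent notification policy present → met
3. lead-paint assessment 185 days ago vs limit 180 → not met
4. staff background re-check 100 days ago vs limit 180 → met
5. condition 'transports children' holds; abuse-and-molestation coverage $700,000 < $775,000 → not met
6. staff certified in CPR 2 < 3 → not met
7. condition 'serves infants under 12 months' holds; playground equipment inspection 21 days ago vs limit 30 → met
8. emergency drill 41 days ago vs limit 45 → met
9. staff certified in pediatric first aid 2 < 4 → not met
10. unresolved licensing deficiencies 4 > 3 → not met
11. general liability coverage $1,400,000 ≥ $1,325,000 → met
12. children per supervising staff member 2 ≤ 9 → met
Not met: 3, 5, 6, 9, 10

No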